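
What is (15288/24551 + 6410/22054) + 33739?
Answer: 9134200152834/270723877 ≈ 33740.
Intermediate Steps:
(15288/24551 + 6410/22054) + 33739 = (15288*(1/24551) + 6410*(1/22054)) + 33739 = (15288/24551 + 3205/11027) + 33739 = 247266731/270723877 + 33739 = 9134200152834/270723877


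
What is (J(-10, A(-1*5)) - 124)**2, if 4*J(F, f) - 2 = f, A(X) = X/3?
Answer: 2211169/144 ≈ 15355.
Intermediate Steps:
A(X) = X/3 (A(X) = X*(1/3) = X/3)
J(F, f) = 1/2 + f/4
(J(-10, A(-1*5)) - 124)**2 = ((1/2 + ((-1*5)/3)/4) - 124)**2 = ((1/2 + ((1/3)*(-5))/4) - 124)**2 = ((1/2 + (1/4)*(-5/3)) - 124)**2 = ((1/2 - 5/12) - 124)**2 = (1/12 - 124)**2 = (-1487/12)**2 = 2211169/144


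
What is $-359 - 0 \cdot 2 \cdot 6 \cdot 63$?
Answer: $-359$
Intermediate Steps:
$-359 - 0 \cdot 2 \cdot 6 \cdot 63 = -359 - 0 \cdot 6 \cdot 63 = -359 - 0 \cdot 63 = -359 - 0 = -359 + 0 = -359$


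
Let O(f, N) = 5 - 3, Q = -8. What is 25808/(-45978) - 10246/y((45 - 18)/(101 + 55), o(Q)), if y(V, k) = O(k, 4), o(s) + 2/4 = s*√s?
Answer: -117785551/22989 ≈ -5123.6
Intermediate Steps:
O(f, N) = 2
o(s) = -½ + s^(3/2) (o(s) = -½ + s*√s = -½ + s^(3/2))
y(V, k) = 2
25808/(-45978) - 10246/y((45 - 18)/(101 + 55), o(Q)) = 25808/(-45978) - 10246/2 = 25808*(-1/45978) - 10246*½ = -12904/22989 - 5123 = -117785551/22989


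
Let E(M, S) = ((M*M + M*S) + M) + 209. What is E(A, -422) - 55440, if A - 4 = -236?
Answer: 96265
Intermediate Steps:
A = -232 (A = 4 - 236 = -232)
E(M, S) = 209 + M + M**2 + M*S (E(M, S) = ((M**2 + M*S) + M) + 209 = (M + M**2 + M*S) + 209 = 209 + M + M**2 + M*S)
E(A, -422) - 55440 = (209 - 232 + (-232)**2 - 232*(-422)) - 55440 = (209 - 232 + 53824 + 97904) - 55440 = 151705 - 55440 = 96265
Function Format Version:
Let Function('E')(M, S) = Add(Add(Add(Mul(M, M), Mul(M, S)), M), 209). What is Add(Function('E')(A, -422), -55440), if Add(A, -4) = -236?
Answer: 96265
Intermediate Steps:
A = -232 (A = Add(4, -236) = -232)
Function('E')(M, S) = Add(209, M, Pow(M, 2), Mul(M, S)) (Function('E')(M, S) = Add(Add(Add(Pow(M, 2), Mul(M, S)), M), 209) = Add(Add(M, Pow(M, 2), Mul(M, S)), 209) = Add(209, M, Pow(M, 2), Mul(M, S)))
Add(Function('E')(A, -422), -55440) = Add(Add(209, -232, Pow(-232, 2), Mul(-232, -422)), -55440) = Add(Add(209, -232, 53824, 97904), -55440) = Add(151705, -55440) = 96265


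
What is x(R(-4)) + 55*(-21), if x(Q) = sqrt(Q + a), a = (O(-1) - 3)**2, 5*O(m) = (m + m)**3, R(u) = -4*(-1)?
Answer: -1155 + sqrt(629)/5 ≈ -1150.0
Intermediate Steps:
R(u) = 4
O(m) = 8*m**3/5 (O(m) = (m + m)**3/5 = (2*m)**3/5 = (8*m**3)/5 = 8*m**3/5)
a = 529/25 (a = ((8/5)*(-1)**3 - 3)**2 = ((8/5)*(-1) - 3)**2 = (-8/5 - 3)**2 = (-23/5)**2 = 529/25 ≈ 21.160)
x(Q) = sqrt(529/25 + Q) (x(Q) = sqrt(Q + 529/25) = sqrt(529/25 + Q))
x(R(-4)) + 55*(-21) = sqrt(529 + 25*4)/5 + 55*(-21) = sqrt(529 + 100)/5 - 1155 = sqrt(629)/5 - 1155 = -1155 + sqrt(629)/5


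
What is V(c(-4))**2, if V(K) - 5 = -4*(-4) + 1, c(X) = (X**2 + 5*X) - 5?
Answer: 484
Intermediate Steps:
c(X) = -5 + X**2 + 5*X
V(K) = 22 (V(K) = 5 + (-4*(-4) + 1) = 5 + (16 + 1) = 5 + 17 = 22)
V(c(-4))**2 = 22**2 = 484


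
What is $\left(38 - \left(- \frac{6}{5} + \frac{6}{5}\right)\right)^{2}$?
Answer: $1444$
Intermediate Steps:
$\left(38 - \left(- \frac{6}{5} + \frac{6}{5}\right)\right)^{2} = \left(38 - 0\right)^{2} = \left(38 + \left(\frac{6}{5} - \frac{6}{5}\right)\right)^{2} = \left(38 + 0\right)^{2} = 38^{2} = 1444$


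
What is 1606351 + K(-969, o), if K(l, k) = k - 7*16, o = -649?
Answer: 1605590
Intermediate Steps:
K(l, k) = -112 + k (K(l, k) = k - 112 = -112 + k)
1606351 + K(-969, o) = 1606351 + (-112 - 649) = 1606351 - 761 = 1605590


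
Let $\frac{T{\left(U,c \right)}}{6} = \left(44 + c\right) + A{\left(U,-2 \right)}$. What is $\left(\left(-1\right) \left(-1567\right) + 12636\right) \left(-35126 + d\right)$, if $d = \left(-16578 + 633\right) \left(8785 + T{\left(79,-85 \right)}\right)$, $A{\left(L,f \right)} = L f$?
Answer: $-1719608639063$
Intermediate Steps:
$T{\left(U,c \right)} = 264 - 12 U + 6 c$ ($T{\left(U,c \right)} = 6 \left(\left(44 + c\right) + U \left(-2\right)\right) = 6 \left(\left(44 + c\right) - 2 U\right) = 6 \left(44 + c - 2 U\right) = 264 - 12 U + 6 c$)
$d = -121038495$ ($d = \left(-16578 + 633\right) \left(8785 + \left(264 - 948 + 6 \left(-85\right)\right)\right) = - 15945 \left(8785 - 1194\right) = \left(-15945\right) 7591 = -121038495$)
$\left(\left(-1\right) \left(-1567\right) + 12636\right) \left(-35126 + d\right) = \left(\left(-1\right) \left(-1567\right) + 12636\right) \left(-35126 - 121038495\right) = \left(1567 + 12636\right) \left(-121073621\right) = 14203 \left(-121073621\right) = -1719608639063$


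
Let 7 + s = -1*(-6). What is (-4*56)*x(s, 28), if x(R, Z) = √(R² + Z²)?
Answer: -224*√785 ≈ -6276.0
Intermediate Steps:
s = -1 (s = -7 - 1*(-6) = -7 + 6 = -1)
(-4*56)*x(s, 28) = (-4*56)*√((-1)² + 28²) = -224*√(1 + 784) = -224*√785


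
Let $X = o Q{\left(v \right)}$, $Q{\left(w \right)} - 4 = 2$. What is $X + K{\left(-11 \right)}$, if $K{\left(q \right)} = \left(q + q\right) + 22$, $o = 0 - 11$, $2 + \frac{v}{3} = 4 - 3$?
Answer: $-66$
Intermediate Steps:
$v = -3$ ($v = -6 + 3 \left(4 - 3\right) = -6 + 3 \cdot 1 = -6 + 3 = -3$)
$Q{\left(w \right)} = 6$ ($Q{\left(w \right)} = 4 + 2 = 6$)
$o = -11$
$X = -66$ ($X = \left(-11\right) 6 = -66$)
$K{\left(q \right)} = 22 + 2 q$ ($K{\left(q \right)} = 2 q + 22 = 22 + 2 q$)
$X + K{\left(-11 \right)} = -66 + \left(22 + 2 \left(-11\right)\right) = -66 + \left(22 - 22\right) = -66 + 0 = -66$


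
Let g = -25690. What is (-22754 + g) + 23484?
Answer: -24960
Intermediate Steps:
(-22754 + g) + 23484 = (-22754 - 25690) + 23484 = -48444 + 23484 = -24960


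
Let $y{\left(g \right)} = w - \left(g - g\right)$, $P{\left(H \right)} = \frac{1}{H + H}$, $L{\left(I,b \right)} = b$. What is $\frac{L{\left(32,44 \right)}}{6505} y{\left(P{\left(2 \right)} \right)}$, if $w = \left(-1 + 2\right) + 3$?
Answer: $\frac{176}{6505} \approx 0.027056$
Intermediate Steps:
$w = 4$ ($w = 1 + 3 = 4$)
$P{\left(H \right)} = \frac{1}{2 H}$
$y{\left(g \right)} = 4$ ($y{\left(g \right)} = 4 - \left(g - g\right) = 4 - 0 = 4 + 0 = 4$)
$\frac{L{\left(32,44 \right)}}{6505} y{\left(P{\left(2 \right)} \right)} = \frac{44}{6505} \cdot 4 = \frac{176}{6505}$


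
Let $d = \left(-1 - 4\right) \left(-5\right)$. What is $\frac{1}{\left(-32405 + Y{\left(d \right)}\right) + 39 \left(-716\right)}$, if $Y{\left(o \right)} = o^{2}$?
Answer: $- \frac{1}{59704} \approx -1.6749 \cdot 10^{-5}$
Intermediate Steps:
$d = 25$ ($d = \left(-5\right) \left(-5\right) = 25$)
$\frac{1}{\left(-32405 + Y{\left(d \right)}\right) + 39 \left(-716\right)} = \frac{1}{\left(-32405 + 25^{2}\right) + 39 \left(-716\right)} = \frac{1}{\left(-32405 + 625\right) - 27924} = \frac{1}{-31780 - 27924} = \frac{1}{-59704} = - \frac{1}{59704}$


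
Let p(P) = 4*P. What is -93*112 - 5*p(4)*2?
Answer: -10576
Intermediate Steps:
-93*112 - 5*p(4)*2 = -93*112 - 20*4*2 = -10416 - 5*16*2 = -10416 - 80*2 = -10416 - 160 = -10576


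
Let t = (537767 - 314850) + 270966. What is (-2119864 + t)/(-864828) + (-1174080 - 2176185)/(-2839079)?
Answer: 7513691490919/2455315013412 ≈ 3.0602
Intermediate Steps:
t = 493883 (t = 222917 + 270966 = 493883)
(-2119864 + t)/(-864828) + (-1174080 - 2176185)/(-2839079) = (-2119864 + 493883)/(-864828) + (-1174080 - 2176185)/(-2839079) = -1625981*(-1/864828) - 3350265*(-1/2839079) = 1625981/864828 + 3350265/2839079 = 7513691490919/2455315013412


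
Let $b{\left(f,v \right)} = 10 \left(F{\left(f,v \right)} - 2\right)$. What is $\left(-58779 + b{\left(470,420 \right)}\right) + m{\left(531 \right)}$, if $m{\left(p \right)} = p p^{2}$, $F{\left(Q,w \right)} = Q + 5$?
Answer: $149667242$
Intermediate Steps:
$F{\left(Q,w \right)} = 5 + Q$
$m{\left(p \right)} = p^{3}$
$b{\left(f,v \right)} = 30 + 10 f$ ($b{\left(f,v \right)} = 10 \left(\left(5 + f\right) - 2\right) = 10 \left(3 + f\right) = 30 + 10 f$)
$\left(-58779 + b{\left(470,420 \right)}\right) + m{\left(531 \right)} = \left(-58779 + \left(30 + 10 \cdot 470\right)\right) + 531^{3} = \left(-58779 + \left(30 + 4700\right)\right) + 149721291 = \left(-58779 + 4730\right) + 149721291 = -54049 + 149721291 = 149667242$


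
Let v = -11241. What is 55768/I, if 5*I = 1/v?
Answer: -3134440440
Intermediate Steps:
I = -1/56205 (I = (1/5)/(-11241) = (1/5)*(-1/11241) = -1/56205 ≈ -1.7792e-5)
55768/I = 55768/(-1/56205) = 55768*(-56205) = -3134440440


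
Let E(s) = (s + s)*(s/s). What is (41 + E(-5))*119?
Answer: 3689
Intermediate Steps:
E(s) = 2*s (E(s) = (2*s)*1 = 2*s)
(41 + E(-5))*119 = (41 + 2*(-5))*119 = (41 - 10)*119 = 31*119 = 3689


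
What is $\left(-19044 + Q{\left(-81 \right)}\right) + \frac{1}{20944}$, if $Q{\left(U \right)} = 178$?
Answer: $- \frac{395129503}{20944} \approx -18866.0$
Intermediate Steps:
$\left(-19044 + Q{\left(-81 \right)}\right) + \frac{1}{20944} = \left(-19044 + 178\right) + \frac{1}{20944} = -18866 + \frac{1}{20944} = - \frac{395129503}{20944}$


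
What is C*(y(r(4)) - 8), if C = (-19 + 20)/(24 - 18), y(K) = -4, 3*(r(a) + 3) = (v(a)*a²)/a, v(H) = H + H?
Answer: -2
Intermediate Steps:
v(H) = 2*H
r(a) = -3 + 2*a²/3 (r(a) = -3 + (((2*a)*a²)/a)/3 = -3 + ((2*a³)/a)/3 = -3 + (2*a²)/3 = -3 + 2*a²/3)
C = ⅙ (C = 1/6 = 1*(⅙) = ⅙ ≈ 0.16667)
C*(y(r(4)) - 8) = (-4 - 8)/6 = (⅙)*(-12) = -2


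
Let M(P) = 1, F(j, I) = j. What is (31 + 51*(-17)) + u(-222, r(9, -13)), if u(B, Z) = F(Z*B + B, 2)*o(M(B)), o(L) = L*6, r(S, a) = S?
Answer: -14156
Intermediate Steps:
o(L) = 6*L
u(B, Z) = 6*B + 6*B*Z (u(B, Z) = (Z*B + B)*(6*1) = (B*Z + B)*6 = (B + B*Z)*6 = 6*B + 6*B*Z)
(31 + 51*(-17)) + u(-222, r(9, -13)) = (31 + 51*(-17)) + 6*(-222)*(1 + 9) = (31 - 867) + 6*(-222)*10 = -836 - 13320 = -14156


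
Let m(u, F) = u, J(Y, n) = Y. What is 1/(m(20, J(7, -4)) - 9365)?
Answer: -1/9345 ≈ -0.00010701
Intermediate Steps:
1/(m(20, J(7, -4)) - 9365) = 1/(20 - 9365) = 1/(-9345) = -1/9345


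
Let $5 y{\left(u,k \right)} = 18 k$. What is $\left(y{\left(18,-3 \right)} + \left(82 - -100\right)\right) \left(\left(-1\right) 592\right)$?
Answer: $- \frac{506752}{5} \approx -1.0135 \cdot 10^{5}$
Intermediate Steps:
$y{\left(u,k \right)} = \frac{18 k}{5}$
$\left(y{\left(18,-3 \right)} + \left(82 - -100\right)\right) \left(\left(-1\right) 592\right) = \left(\frac{18}{5} \left(-3\right) + \left(82 - -100\right)\right) \left(\left(-1\right) 592\right) = \left(- \frac{54}{5} + \left(82 + 100\right)\right) \left(-592\right) = \left(- \frac{54}{5} + 182\right) \left(-592\right) = \frac{856}{5} \left(-592\right) = - \frac{506752}{5}$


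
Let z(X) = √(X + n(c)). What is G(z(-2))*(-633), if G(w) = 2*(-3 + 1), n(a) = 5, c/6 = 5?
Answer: 2532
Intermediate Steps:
c = 30 (c = 6*5 = 30)
z(X) = √(5 + X) (z(X) = √(X + 5) = √(5 + X))
G(w) = -4 (G(w) = 2*(-2) = -4)
G(z(-2))*(-633) = -4*(-633) = 2532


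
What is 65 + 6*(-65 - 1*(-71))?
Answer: 101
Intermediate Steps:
65 + 6*(-65 - 1*(-71)) = 65 + 6*(-65 + 71) = 65 + 6*6 = 65 + 36 = 101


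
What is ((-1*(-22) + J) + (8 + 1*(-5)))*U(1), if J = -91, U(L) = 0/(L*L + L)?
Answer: 0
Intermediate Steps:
U(L) = 0 (U(L) = 0/(L² + L) = 0/(L + L²) = 0)
((-1*(-22) + J) + (8 + 1*(-5)))*U(1) = ((-1*(-22) - 91) + (8 + 1*(-5)))*0 = ((22 - 91) + (8 - 5))*0 = (-69 + 3)*0 = -66*0 = 0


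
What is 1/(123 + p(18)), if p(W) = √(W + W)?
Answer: 1/129 ≈ 0.0077519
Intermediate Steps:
p(W) = √2*√W (p(W) = √(2*W) = √2*√W)
1/(123 + p(18)) = 1/(123 + √2*√18) = 1/(123 + √2*(3*√2)) = 1/(123 + 6) = 1/129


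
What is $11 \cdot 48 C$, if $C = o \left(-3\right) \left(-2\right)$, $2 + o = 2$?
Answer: $0$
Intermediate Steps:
$o = 0$ ($o = -2 + 2 = 0$)
$C = 0$ ($C = 0 \left(-3\right) \left(-2\right) = 0 \left(-2\right) = 0$)
$11 \cdot 48 C = 11 \cdot 48 \cdot 0 = 528 \cdot 0 = 0$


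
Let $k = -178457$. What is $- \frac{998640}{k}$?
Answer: $\frac{998640}{178457} \approx 5.596$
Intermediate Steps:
$- \frac{998640}{k} = - \frac{998640}{-178457} = \left(-998640\right) \left(- \frac{1}{178457}\right) = \frac{998640}{178457}$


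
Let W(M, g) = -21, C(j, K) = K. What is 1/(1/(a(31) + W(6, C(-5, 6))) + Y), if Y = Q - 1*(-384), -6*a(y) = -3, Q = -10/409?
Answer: 16769/6438068 ≈ 0.0026047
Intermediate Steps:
Q = -10/409 (Q = -10*1/409 = -10/409 ≈ -0.024450)
a(y) = ½ (a(y) = -⅙*(-3) = ½)
Y = 157046/409 (Y = -10/409 - 1*(-384) = -10/409 + 384 = 157046/409 ≈ 383.98)
1/(1/(a(31) + W(6, C(-5, 6))) + Y) = 1/(1/(½ - 21) + 157046/409) = 1/(1/(-41/2) + 157046/409) = 1/(-2/41 + 157046/409) = 1/(6438068/16769) = 16769/6438068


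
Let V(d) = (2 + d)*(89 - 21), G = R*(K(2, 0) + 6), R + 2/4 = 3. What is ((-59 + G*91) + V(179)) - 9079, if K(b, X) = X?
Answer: 4535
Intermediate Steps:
R = 5/2 (R = -½ + 3 = 5/2 ≈ 2.5000)
G = 15 (G = 5*(0 + 6)/2 = (5/2)*6 = 15)
V(d) = 136 + 68*d (V(d) = (2 + d)*68 = 136 + 68*d)
((-59 + G*91) + V(179)) - 9079 = ((-59 + 15*91) + (136 + 68*179)) - 9079 = ((-59 + 1365) + (136 + 12172)) - 9079 = (1306 + 12308) - 9079 = 13614 - 9079 = 4535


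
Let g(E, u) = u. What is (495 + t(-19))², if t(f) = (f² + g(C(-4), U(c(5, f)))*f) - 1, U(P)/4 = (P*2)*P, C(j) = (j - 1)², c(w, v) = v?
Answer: 2917836289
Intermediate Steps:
C(j) = (-1 + j)²
U(P) = 8*P² (U(P) = 4*((P*2)*P) = 4*((2*P)*P) = 4*(2*P²) = 8*P²)
t(f) = -1 + f² + 8*f³ (t(f) = (f² + (8*f²)*f) - 1 = (f² + 8*f³) - 1 = -1 + f² + 8*f³)
(495 + t(-19))² = (495 + (-1 + (-19)² + 8*(-19)³))² = (495 + (-1 + 361 + 8*(-6859)))² = (495 + (-1 + 361 - 54872))² = (495 - 54512)² = (-54017)² = 2917836289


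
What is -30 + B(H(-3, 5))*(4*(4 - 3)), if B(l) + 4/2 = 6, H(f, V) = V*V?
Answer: -14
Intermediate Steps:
H(f, V) = V²
B(l) = 4 (B(l) = -2 + 6 = 4)
-30 + B(H(-3, 5))*(4*(4 - 3)) = -30 + 4*(4*(4 - 3)) = -30 + 4*(4*1) = -30 + 4*4 = -30 + 16 = -14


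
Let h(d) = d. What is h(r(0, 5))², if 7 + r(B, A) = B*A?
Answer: 49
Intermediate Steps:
r(B, A) = -7 + A*B (r(B, A) = -7 + B*A = -7 + A*B)
h(r(0, 5))² = (-7 + 5*0)² = (-7 + 0)² = (-7)² = 49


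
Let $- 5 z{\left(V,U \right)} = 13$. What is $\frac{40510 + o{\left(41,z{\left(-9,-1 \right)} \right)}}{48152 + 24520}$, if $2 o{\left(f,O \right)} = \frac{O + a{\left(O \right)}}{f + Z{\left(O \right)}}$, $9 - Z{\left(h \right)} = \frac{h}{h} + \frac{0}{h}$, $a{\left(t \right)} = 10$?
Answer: $\frac{19849937}{35609280} \approx 0.55744$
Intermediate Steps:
$z{\left(V,U \right)} = - \frac{13}{5}$ ($z{\left(V,U \right)} = \left(- \frac{1}{5}\right) 13 = - \frac{13}{5}$)
$Z{\left(h \right)} = 8$ ($Z{\left(h \right)} = 9 - \left(\frac{h}{h} + \frac{0}{h}\right) = 9 - \left(1 + 0\right) = 9 - 1 = 8$)
$o{\left(f,O \right)} = \frac{10 + O}{2 \left(8 + f\right)}$ ($o{\left(f,O \right)} = \frac{\left(O + 10\right) \frac{1}{f + 8}}{2} = \frac{\left(10 + O\right) \frac{1}{8 + f}}{2} = \frac{\frac{1}{8 + f} \left(10 + O\right)}{2} = \frac{10 + O}{2 \left(8 + f\right)}$)
$\frac{40510 + o{\left(41,z{\left(-9,-1 \right)} \right)}}{48152 + 24520} = \frac{40510 + \frac{10 - \frac{13}{5}}{2 \left(8 + 41\right)}}{48152 + 24520} = \frac{40510 + \frac{1}{2} \cdot \frac{1}{49} \cdot \frac{37}{5}}{72672} = \left(40510 + \frac{1}{2} \cdot \frac{1}{49} \cdot \frac{37}{5}\right) \frac{1}{72672} = \left(40510 + \frac{37}{490}\right) \frac{1}{72672} = \frac{19849937}{490} \cdot \frac{1}{72672} = \frac{19849937}{35609280}$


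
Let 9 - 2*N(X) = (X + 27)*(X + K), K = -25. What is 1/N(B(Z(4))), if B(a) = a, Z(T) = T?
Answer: 1/330 ≈ 0.0030303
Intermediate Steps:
N(X) = 9/2 - (-25 + X)*(27 + X)/2 (N(X) = 9/2 - (X + 27)*(X - 25)/2 = 9/2 - (27 + X)*(-25 + X)/2 = 9/2 - (-25 + X)*(27 + X)/2)
1/N(B(Z(4))) = 1/(342 - 1*4 - ½*4²) = 1/(342 - 4 - ½*16) = 1/(342 - 4 - 8) = 1/330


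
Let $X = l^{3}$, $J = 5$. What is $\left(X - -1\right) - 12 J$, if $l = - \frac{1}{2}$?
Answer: $- \frac{473}{8} \approx -59.125$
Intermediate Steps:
$l = - \frac{1}{2}$ ($l = \left(-1\right) \frac{1}{2} = - \frac{1}{2} \approx -0.5$)
$X = - \frac{1}{8}$ ($X = \left(- \frac{1}{2}\right)^{3} = - \frac{1}{8} \approx -0.125$)
$\left(X - -1\right) - 12 J = \left(- \frac{1}{8} - -1\right) - 60 = \left(- \frac{1}{8} + 1\right) - 60 = \frac{7}{8} - 60 = - \frac{473}{8}$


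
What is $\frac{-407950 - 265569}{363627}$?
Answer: $- \frac{61229}{33057} \approx -1.8522$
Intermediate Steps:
$\frac{-407950 - 265569}{363627} = \left(-407950 - 265569\right) \frac{1}{363627} = \left(-673519\right) \frac{1}{363627} = - \frac{61229}{33057}$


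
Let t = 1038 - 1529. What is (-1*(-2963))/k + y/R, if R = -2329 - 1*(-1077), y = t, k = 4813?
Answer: 6072859/6025876 ≈ 1.0078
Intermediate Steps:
t = -491
y = -491
R = -1252 (R = -2329 + 1077 = -1252)
(-1*(-2963))/k + y/R = -1*(-2963)/4813 - 491/(-1252) = 2963*(1/4813) - 491*(-1/1252) = 2963/4813 + 491/1252 = 6072859/6025876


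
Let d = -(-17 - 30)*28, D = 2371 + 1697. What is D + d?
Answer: 5384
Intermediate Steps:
D = 4068
d = 1316 (d = -(-47)*28 = -1*(-1316) = 1316)
D + d = 4068 + 1316 = 5384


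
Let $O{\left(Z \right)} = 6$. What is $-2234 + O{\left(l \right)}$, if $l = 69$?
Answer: $-2228$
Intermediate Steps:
$-2234 + O{\left(l \right)} = -2234 + 6 = -2228$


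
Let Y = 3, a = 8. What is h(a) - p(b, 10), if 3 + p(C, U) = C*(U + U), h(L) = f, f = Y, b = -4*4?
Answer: 326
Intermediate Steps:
b = -16
f = 3
h(L) = 3
p(C, U) = -3 + 2*C*U (p(C, U) = -3 + C*(U + U) = -3 + C*(2*U) = -3 + 2*C*U)
h(a) - p(b, 10) = 3 - (-3 + 2*(-16)*10) = 3 - (-3 - 320) = 3 - 1*(-323) = 3 + 323 = 326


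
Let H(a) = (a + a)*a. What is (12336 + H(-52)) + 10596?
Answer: 28340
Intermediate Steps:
H(a) = 2*a² (H(a) = (2*a)*a = 2*a²)
(12336 + H(-52)) + 10596 = (12336 + 2*(-52)²) + 10596 = (12336 + 2*2704) + 10596 = (12336 + 5408) + 10596 = 17744 + 10596 = 28340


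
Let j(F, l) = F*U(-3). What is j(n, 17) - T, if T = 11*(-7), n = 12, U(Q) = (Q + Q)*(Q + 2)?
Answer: 149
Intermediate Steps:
U(Q) = 2*Q*(2 + Q) (U(Q) = (2*Q)*(2 + Q) = 2*Q*(2 + Q))
T = -77
j(F, l) = 6*F (j(F, l) = F*(2*(-3)*(2 - 3)) = F*(2*(-3)*(-1)) = F*6 = 6*F)
j(n, 17) - T = 6*12 - 1*(-77) = 72 + 77 = 149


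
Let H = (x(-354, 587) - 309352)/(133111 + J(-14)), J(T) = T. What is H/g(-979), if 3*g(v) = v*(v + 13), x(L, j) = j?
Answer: -308765/41957232086 ≈ -7.3590e-6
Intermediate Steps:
g(v) = v*(13 + v)/3 (g(v) = (v*(v + 13))/3 = (v*(13 + v))/3 = v*(13 + v)/3)
H = -308765/133097 (H = (587 - 309352)/(133111 - 14) = -308765/133097 ≈ -2.3199)
H/g(-979) = -308765*(-3/(979*(13 - 979)))/133097 = -308765/(133097*((⅓)*(-979)*(-966))) = -308765/133097/315238 = -308765/133097*1/315238 = -308765/41957232086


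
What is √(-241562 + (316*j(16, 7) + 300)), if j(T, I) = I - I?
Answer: I*√241262 ≈ 491.18*I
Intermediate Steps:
j(T, I) = 0
√(-241562 + (316*j(16, 7) + 300)) = √(-241562 + (316*0 + 300)) = √(-241562 + (0 + 300)) = √(-241562 + 300) = √(-241262) = I*√241262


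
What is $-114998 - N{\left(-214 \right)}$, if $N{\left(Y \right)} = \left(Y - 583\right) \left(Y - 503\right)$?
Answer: $-686447$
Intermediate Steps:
$N{\left(Y \right)} = \left(-583 + Y\right) \left(-503 + Y\right)$
$-114998 - N{\left(-214 \right)} = -114998 - \left(293249 + \left(-214\right)^{2} - -232404\right) = -114998 - \left(293249 + 45796 + 232404\right) = -114998 - 571449 = -686447$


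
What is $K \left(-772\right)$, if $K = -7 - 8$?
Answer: $11580$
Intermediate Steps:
$K = -15$ ($K = -7 - 8 = -15$)
$K \left(-772\right) = \left(-15\right) \left(-772\right) = 11580$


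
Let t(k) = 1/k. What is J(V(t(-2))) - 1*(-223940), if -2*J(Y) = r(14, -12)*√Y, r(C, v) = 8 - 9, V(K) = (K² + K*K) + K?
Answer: 223940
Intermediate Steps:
V(K) = K + 2*K² (V(K) = (K² + K²) + K = 2*K² + K = K + 2*K²)
r(C, v) = -1
J(Y) = √Y/2 (J(Y) = -(-1)*√Y/2 = √Y/2)
J(V(t(-2))) - 1*(-223940) = √((1 + 2/(-2))/(-2))/2 - 1*(-223940) = √(-(1 + 2*(-½))/2)/2 + 223940 = √(-(1 - 1)/2)/2 + 223940 = √(-½*0)/2 + 223940 = √0/2 + 223940 = (½)*0 + 223940 = 0 + 223940 = 223940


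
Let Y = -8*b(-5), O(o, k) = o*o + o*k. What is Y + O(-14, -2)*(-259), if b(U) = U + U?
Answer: -57936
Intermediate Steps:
b(U) = 2*U
O(o, k) = o² + k*o
Y = 80 (Y = -16*(-5) = -8*(-10) = 80)
Y + O(-14, -2)*(-259) = 80 - 14*(-2 - 14)*(-259) = 80 - 14*(-16)*(-259) = 80 + 224*(-259) = 80 - 58016 = -57936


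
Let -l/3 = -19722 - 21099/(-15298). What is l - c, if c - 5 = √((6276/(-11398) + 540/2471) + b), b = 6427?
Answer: 904981681/15298 - √1274467202702407105/14082229 ≈ 59077.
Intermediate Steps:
l = 905058171/15298 (l = -3*(-19722 - 21099/(-15298)) = -3*(-19722 - 21099*(-1)/15298) = -3*(-19722 - 1*(-21099/15298)) = -3*(-19722 + 21099/15298) = -3*(-301686057/15298) = 905058171/15298 ≈ 59162.)
c = 5 + √1274467202702407105/14082229 (c = 5 + √((6276/(-11398) + 540/2471) + 6427) = 5 + √((6276*(-1/11398) + 540*(1/2471)) + 6427) = 5 + √((-3138/5699 + 540/2471) + 6427) = 5 + √(-4676538/14082229 + 6427) = 5 + √(90501809245/14082229) = 5 + √1274467202702407105/14082229 ≈ 85.167)
l - c = 905058171/15298 - (5 + √1274467202702407105/14082229) = 905058171/15298 + (-5 - √1274467202702407105/14082229) = 904981681/15298 - √1274467202702407105/14082229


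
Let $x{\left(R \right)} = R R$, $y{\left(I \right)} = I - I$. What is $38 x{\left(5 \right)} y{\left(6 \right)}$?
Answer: $0$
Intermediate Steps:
$y{\left(I \right)} = 0$
$x{\left(R \right)} = R^{2}$
$38 x{\left(5 \right)} y{\left(6 \right)} = 38 \cdot 5^{2} \cdot 0 = 38 \cdot 25 \cdot 0 = 950 \cdot 0 = 0$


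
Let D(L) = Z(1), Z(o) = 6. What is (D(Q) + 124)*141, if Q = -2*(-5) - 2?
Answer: 18330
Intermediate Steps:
Q = 8 (Q = 10 - 2 = 8)
D(L) = 6
(D(Q) + 124)*141 = (6 + 124)*141 = 130*141 = 18330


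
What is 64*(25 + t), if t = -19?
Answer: 384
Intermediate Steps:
64*(25 + t) = 64*(25 - 19) = 64*6 = 384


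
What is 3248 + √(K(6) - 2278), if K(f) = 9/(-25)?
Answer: 3248 + I*√56959/5 ≈ 3248.0 + 47.732*I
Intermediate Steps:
K(f) = -9/25 (K(f) = 9*(-1/25) = -9/25)
3248 + √(K(6) - 2278) = 3248 + √(-9/25 - 2278) = 3248 + √(-56959/25) = 3248 + I*√56959/5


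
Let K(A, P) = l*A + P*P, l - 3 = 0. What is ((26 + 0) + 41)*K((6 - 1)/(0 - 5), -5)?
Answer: 1474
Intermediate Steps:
l = 3 (l = 3 + 0 = 3)
K(A, P) = P**2 + 3*A (K(A, P) = 3*A + P*P = 3*A + P**2 = P**2 + 3*A)
((26 + 0) + 41)*K((6 - 1)/(0 - 5), -5) = ((26 + 0) + 41)*((-5)**2 + 3*((6 - 1)/(0 - 5))) = (26 + 41)*(25 + 3*(5/(-5))) = 67*(25 + 3*(5*(-1/5))) = 67*(25 + 3*(-1)) = 67*(25 - 3) = 67*22 = 1474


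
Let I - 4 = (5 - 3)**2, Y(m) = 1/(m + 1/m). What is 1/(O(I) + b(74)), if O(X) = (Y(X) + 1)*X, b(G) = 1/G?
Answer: 4810/43281 ≈ 0.11113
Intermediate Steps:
I = 8 (I = 4 + (5 - 3)**2 = 4 + 2**2 = 4 + 4 = 8)
O(X) = X*(1 + X/(1 + X**2)) (O(X) = (X/(1 + X**2) + 1)*X = (1 + X/(1 + X**2))*X = X*(1 + X/(1 + X**2)))
1/(O(I) + b(74)) = 1/(8*(1 + 8 + 8**2)/(1 + 8**2) + 1/74) = 1/(8*(1 + 8 + 64)/(1 + 64) + 1/74) = 1/(8*73/65 + 1/74) = 1/(8*(1/65)*73 + 1/74) = 1/(584/65 + 1/74) = 1/(43281/4810) = 4810/43281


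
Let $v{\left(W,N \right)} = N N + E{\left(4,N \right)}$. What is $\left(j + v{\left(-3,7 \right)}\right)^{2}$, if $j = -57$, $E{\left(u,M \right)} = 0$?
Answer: $64$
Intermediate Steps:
$v{\left(W,N \right)} = N^{2}$ ($v{\left(W,N \right)} = N N + 0 = N^{2} + 0 = N^{2}$)
$\left(j + v{\left(-3,7 \right)}\right)^{2} = \left(-57 + 7^{2}\right)^{2} = \left(-57 + 49\right)^{2} = \left(-8\right)^{2} = 64$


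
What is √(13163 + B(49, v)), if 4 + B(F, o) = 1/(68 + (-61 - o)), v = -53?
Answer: √11843115/30 ≈ 114.71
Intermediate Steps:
B(F, o) = -4 + 1/(7 - o) (B(F, o) = -4 + 1/(68 + (-61 - o)) = -4 + 1/(7 - o))
√(13163 + B(49, v)) = √(13163 + (27 - 4*(-53))/(-7 - 53)) = √(13163 + (27 + 212)/(-60)) = √(13163 - 1/60*239) = √(13163 - 239/60) = √(789541/60) = √11843115/30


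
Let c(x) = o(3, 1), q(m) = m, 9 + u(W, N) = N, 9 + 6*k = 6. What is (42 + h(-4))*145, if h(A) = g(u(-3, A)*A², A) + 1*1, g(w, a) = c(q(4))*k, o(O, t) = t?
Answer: 12325/2 ≈ 6162.5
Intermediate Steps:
k = -½ (k = -3/2 + (⅙)*6 = -3/2 + 1 = -½ ≈ -0.50000)
u(W, N) = -9 + N
c(x) = 1
g(w, a) = -½ (g(w, a) = 1*(-½) = -½)
h(A) = ½ (h(A) = -½ + 1*1 = -½ + 1 = ½)
(42 + h(-4))*145 = (42 + ½)*145 = (85/2)*145 = 12325/2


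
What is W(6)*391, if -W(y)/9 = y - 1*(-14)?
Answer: -70380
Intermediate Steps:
W(y) = -126 - 9*y (W(y) = -9*(y - 1*(-14)) = -9*(y + 14) = -9*(14 + y) = -126 - 9*y)
W(6)*391 = (-126 - 9*6)*391 = (-126 - 54)*391 = -180*391 = -70380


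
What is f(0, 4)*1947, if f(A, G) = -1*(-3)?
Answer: 5841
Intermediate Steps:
f(A, G) = 3
f(0, 4)*1947 = 3*1947 = 5841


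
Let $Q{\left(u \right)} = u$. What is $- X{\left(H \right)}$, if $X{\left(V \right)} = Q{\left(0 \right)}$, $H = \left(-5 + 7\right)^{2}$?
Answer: $0$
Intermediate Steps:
$H = 4$ ($H = 2^{2} = 4$)
$X{\left(V \right)} = 0$
$- X{\left(H \right)} = \left(-1\right) 0 = 0$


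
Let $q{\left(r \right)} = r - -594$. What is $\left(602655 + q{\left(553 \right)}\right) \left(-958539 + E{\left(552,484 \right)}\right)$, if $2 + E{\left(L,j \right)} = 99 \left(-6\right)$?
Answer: $-579127631270$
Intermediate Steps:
$q{\left(r \right)} = 594 + r$ ($q{\left(r \right)} = r + 594 = 594 + r$)
$E{\left(L,j \right)} = -596$ ($E{\left(L,j \right)} = -2 + 99 \left(-6\right) = -2 - 594 = -596$)
$\left(602655 + q{\left(553 \right)}\right) \left(-958539 + E{\left(552,484 \right)}\right) = \left(602655 + \left(594 + 553\right)\right) \left(-958539 - 596\right) = \left(602655 + 1147\right) \left(-959135\right) = 603802 \left(-959135\right) = -579127631270$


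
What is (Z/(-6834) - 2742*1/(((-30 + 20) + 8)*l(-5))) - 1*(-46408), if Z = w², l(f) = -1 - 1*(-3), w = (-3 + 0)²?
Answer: 53639483/1139 ≈ 47094.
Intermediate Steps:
w = 9 (w = (-3)² = 9)
l(f) = 2 (l(f) = -1 + 3 = 2)
Z = 81 (Z = 9² = 81)
(Z/(-6834) - 2742*1/(((-30 + 20) + 8)*l(-5))) - 1*(-46408) = (81/(-6834) - 2742*1/(2*((-30 + 20) + 8))) - 1*(-46408) = (81*(-1/6834) - 2742*1/(2*(-10 + 8))) + 46408 = (-27/2278 - 2742/(2*(-2))) + 46408 = (-27/2278 - 2742/(-4)) + 46408 = (-27/2278 - 2742*(-¼)) + 46408 = (-27/2278 + 1371/2) + 46408 = 780771/1139 + 46408 = 53639483/1139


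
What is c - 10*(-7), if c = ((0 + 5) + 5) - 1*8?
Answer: 72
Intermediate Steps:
c = 2 (c = (5 + 5) - 8 = 10 - 8 = 2)
c - 10*(-7) = 2 - 10*(-7) = 2 + 70 = 72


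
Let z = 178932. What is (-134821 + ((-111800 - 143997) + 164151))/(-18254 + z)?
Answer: -226467/160678 ≈ -1.4094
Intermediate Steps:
(-134821 + ((-111800 - 143997) + 164151))/(-18254 + z) = (-134821 + ((-111800 - 143997) + 164151))/(-18254 + 178932) = (-134821 + (-255797 + 164151))/160678 = (-134821 - 91646)*(1/160678) = -226467*1/160678 = -226467/160678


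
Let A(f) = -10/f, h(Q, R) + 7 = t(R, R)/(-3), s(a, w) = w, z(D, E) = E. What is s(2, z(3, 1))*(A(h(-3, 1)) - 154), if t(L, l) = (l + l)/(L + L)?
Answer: -1679/11 ≈ -152.64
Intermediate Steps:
t(L, l) = l/L (t(L, l) = (2*l)/((2*L)) = (2*l)*(1/(2*L)) = l/L)
h(Q, R) = -22/3 (h(Q, R) = -7 + (R/R)/(-3) = -7 + 1*(-⅓) = -7 - ⅓ = -22/3)
s(2, z(3, 1))*(A(h(-3, 1)) - 154) = 1*(-10/(-22/3) - 154) = 1*(-10*(-3/22) - 154) = 1*(15/11 - 154) = 1*(-1679/11) = -1679/11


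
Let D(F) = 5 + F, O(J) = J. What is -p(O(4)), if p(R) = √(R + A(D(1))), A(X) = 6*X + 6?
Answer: -√46 ≈ -6.7823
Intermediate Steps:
A(X) = 6 + 6*X
p(R) = √(42 + R) (p(R) = √(R + (6 + 6*(5 + 1))) = √(R + (6 + 6*6)) = √(R + (6 + 36)) = √(R + 42) = √(42 + R))
-p(O(4)) = -√(42 + 4) = -√46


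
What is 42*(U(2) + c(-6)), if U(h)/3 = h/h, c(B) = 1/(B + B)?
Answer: 245/2 ≈ 122.50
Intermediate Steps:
c(B) = 1/(2*B)
U(h) = 3 (U(h) = 3*(h/h) = 3*1 = 3)
42*(U(2) + c(-6)) = 42*(3 + (1/2)/(-6)) = 42*(3 + (1/2)*(-1/6)) = 42*(3 - 1/12) = 42*(35/12) = 245/2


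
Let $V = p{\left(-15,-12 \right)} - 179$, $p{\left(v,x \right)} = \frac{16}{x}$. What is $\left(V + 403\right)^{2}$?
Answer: $\frac{446224}{9} \approx 49580.0$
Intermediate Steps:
$V = - \frac{541}{3}$ ($V = \frac{16}{-12} - 179 = 16 \left(- \frac{1}{12}\right) - 179 = - \frac{4}{3} - 179 = - \frac{541}{3} \approx -180.33$)
$\left(V + 403\right)^{2} = \left(- \frac{541}{3} + 403\right)^{2} = \left(\frac{668}{3}\right)^{2} = \frac{446224}{9}$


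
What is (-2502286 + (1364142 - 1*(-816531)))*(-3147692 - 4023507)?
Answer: 2306350823987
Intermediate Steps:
(-2502286 + (1364142 - 1*(-816531)))*(-3147692 - 4023507) = (-2502286 + (1364142 + 816531))*(-7171199) = (-2502286 + 2180673)*(-7171199) = -321613*(-7171199) = 2306350823987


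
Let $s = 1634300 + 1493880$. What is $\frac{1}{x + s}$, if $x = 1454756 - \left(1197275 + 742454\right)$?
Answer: $\frac{1}{2643207} \approx 3.7833 \cdot 10^{-7}$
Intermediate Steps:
$s = 3128180$
$x = -484973$ ($x = 1454756 - 1939729 = -484973$)
$\frac{1}{x + s} = \frac{1}{-484973 + 3128180} = \frac{1}{2643207}$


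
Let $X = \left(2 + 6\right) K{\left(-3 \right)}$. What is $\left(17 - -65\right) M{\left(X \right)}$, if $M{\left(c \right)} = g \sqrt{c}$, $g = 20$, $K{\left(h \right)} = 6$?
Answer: $6560 \sqrt{3} \approx 11362.0$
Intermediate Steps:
$X = 48$ ($X = \left(2 + 6\right) 6 = 8 \cdot 6 = 48$)
$M{\left(c \right)} = 20 \sqrt{c}$
$\left(17 - -65\right) M{\left(X \right)} = \left(17 - -65\right) 20 \sqrt{48} = \left(17 + 65\right) 20 \cdot 4 \sqrt{3} = 82 \cdot 80 \sqrt{3} = 6560 \sqrt{3}$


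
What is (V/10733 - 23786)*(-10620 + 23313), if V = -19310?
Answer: -3240706288464/10733 ≈ -3.0194e+8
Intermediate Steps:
(V/10733 - 23786)*(-10620 + 23313) = (-19310/10733 - 23786)*(-10620 + 23313) = (-19310*1/10733 - 23786)*12693 = (-19310/10733 - 23786)*12693 = -255314448/10733*12693 = -3240706288464/10733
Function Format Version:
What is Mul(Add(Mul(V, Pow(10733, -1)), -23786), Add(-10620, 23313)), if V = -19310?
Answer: Rational(-3240706288464, 10733) ≈ -3.0194e+8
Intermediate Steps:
Mul(Add(Mul(V, Pow(10733, -1)), -23786), Add(-10620, 23313)) = Mul(Add(Mul(-19310, Pow(10733, -1)), -23786), Add(-10620, 23313)) = Mul(Add(Mul(-19310, Rational(1, 10733)), -23786), 12693) = Mul(Add(Rational(-19310, 10733), -23786), 12693) = Mul(Rational(-255314448, 10733), 12693) = Rational(-3240706288464, 10733)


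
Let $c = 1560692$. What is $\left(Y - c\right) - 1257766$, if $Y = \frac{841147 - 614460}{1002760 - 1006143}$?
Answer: $- \frac{9535070101}{3383} \approx -2.8185 \cdot 10^{6}$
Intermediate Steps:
$Y = - \frac{226687}{3383}$ ($Y = \frac{226687}{-3383} = 226687 \left(- \frac{1}{3383}\right) = - \frac{226687}{3383} \approx -67.008$)
$\left(Y - c\right) - 1257766 = \left(- \frac{226687}{3383} - 1560692\right) - 1257766 = - \frac{5280047723}{3383} - 1257766 = - \frac{9535070101}{3383}$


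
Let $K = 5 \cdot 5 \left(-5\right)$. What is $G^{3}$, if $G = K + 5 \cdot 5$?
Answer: $-1000000$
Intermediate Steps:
$K = -125$ ($K = 25 \left(-5\right) = -125$)
$G = -100$ ($G = -125 + 5 \cdot 5 = -125 + 25 = -100$)
$G^{3} = \left(-100\right)^{3} = -1000000$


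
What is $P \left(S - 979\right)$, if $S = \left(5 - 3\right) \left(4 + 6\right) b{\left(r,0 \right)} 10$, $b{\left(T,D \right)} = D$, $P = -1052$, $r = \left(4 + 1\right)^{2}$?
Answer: $1029908$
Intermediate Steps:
$r = 25$ ($r = 5^{2} = 25$)
$S = 0$ ($S = \left(5 - 3\right) \left(4 + 6\right) 0 \cdot 10 = 2 \cdot 10 \cdot 0 \cdot 10 = 20 \cdot 0 \cdot 10 = 0 \cdot 10 = 0$)
$P \left(S - 979\right) = - 1052 \left(0 - 979\right) = \left(-1052\right) \left(-979\right) = 1029908$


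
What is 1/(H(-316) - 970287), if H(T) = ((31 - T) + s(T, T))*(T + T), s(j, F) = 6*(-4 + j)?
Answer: 1/23849 ≈ 4.1930e-5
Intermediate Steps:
s(j, F) = -24 + 6*j
H(T) = 2*T*(7 + 5*T) (H(T) = ((31 - T) + (-24 + 6*T))*(T + T) = (7 + 5*T)*(2*T) = 2*T*(7 + 5*T))
1/(H(-316) - 970287) = 1/(2*(-316)*(7 + 5*(-316)) - 970287) = 1/(2*(-316)*(7 - 1580) - 970287) = 1/(2*(-316)*(-1573) - 970287) = 1/(994136 - 970287) = 1/23849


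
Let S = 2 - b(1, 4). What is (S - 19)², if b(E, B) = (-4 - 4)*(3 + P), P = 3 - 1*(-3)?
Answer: 3025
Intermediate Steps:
P = 6 (P = 3 + 3 = 6)
b(E, B) = -72 (b(E, B) = (-4 - 4)*(3 + 6) = -8*9 = -72)
S = 74 (S = 2 - 1*(-72) = 2 + 72 = 74)
(S - 19)² = (74 - 19)² = 55² = 3025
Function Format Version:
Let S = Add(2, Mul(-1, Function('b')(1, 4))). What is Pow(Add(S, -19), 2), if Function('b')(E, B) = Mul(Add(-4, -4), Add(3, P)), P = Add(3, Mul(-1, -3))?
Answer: 3025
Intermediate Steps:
P = 6 (P = Add(3, 3) = 6)
Function('b')(E, B) = -72 (Function('b')(E, B) = Mul(Add(-4, -4), Add(3, 6)) = Mul(-8, 9) = -72)
S = 74 (S = Add(2, Mul(-1, -72)) = Add(2, 72) = 74)
Pow(Add(S, -19), 2) = Pow(Add(74, -19), 2) = Pow(55, 2) = 3025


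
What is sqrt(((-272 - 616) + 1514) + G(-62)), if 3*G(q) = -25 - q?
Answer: sqrt(5745)/3 ≈ 25.265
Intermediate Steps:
G(q) = -25/3 - q/3 (G(q) = (-25 - q)/3 = -25/3 - q/3)
sqrt(((-272 - 616) + 1514) + G(-62)) = sqrt(((-272 - 616) + 1514) + (-25/3 - 1/3*(-62))) = sqrt((-888 + 1514) + (-25/3 + 62/3)) = sqrt(626 + 37/3) = sqrt(1915/3) = sqrt(5745)/3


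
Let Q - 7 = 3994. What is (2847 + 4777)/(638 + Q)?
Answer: 7624/4639 ≈ 1.6435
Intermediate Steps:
Q = 4001 (Q = 7 + 3994 = 4001)
(2847 + 4777)/(638 + Q) = (2847 + 4777)/(638 + 4001) = 7624/4639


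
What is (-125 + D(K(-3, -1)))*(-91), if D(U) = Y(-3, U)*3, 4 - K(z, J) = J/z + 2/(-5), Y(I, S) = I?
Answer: 12194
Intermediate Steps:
K(z, J) = 22/5 - J/z (K(z, J) = 4 - (J/z + 2/(-5)) = 4 - (J/z + 2*(-1/5)) = 4 - (J/z - 2/5) = 4 - (-2/5 + J/z) = 4 + (2/5 - J/z) = 22/5 - J/z)
D(U) = -9 (D(U) = -3*3 = -9)
(-125 + D(K(-3, -1)))*(-91) = (-125 - 9)*(-91) = -134*(-91) = 12194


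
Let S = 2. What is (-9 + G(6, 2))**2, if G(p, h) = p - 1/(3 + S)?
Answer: 256/25 ≈ 10.240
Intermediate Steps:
G(p, h) = -1/5 + p (G(p, h) = p - 1/(3 + 2) = p - 1/5 = -1/5 + p)
(-9 + G(6, 2))**2 = (-9 + (-1/5 + 6))**2 = (-9 + 29/5)**2 = (-16/5)**2 = 256/25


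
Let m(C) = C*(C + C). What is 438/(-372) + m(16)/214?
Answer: 8061/6634 ≈ 1.2151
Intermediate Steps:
m(C) = 2*C² (m(C) = C*(2*C) = 2*C²)
438/(-372) + m(16)/214 = 438/(-372) + (2*16²)/214 = 438*(-1/372) + (2*256)*(1/214) = -73/62 + 512*(1/214) = -73/62 + 256/107 = 8061/6634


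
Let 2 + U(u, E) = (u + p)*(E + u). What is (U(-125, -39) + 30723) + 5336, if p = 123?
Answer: 36385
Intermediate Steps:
U(u, E) = -2 + (123 + u)*(E + u) (U(u, E) = -2 + (u + 123)*(E + u) = -2 + (123 + u)*(E + u))
(U(-125, -39) + 30723) + 5336 = ((-2 + (-125)² + 123*(-39) + 123*(-125) - 39*(-125)) + 30723) + 5336 = ((-2 + 15625 - 4797 - 15375 + 4875) + 30723) + 5336 = (326 + 30723) + 5336 = 31049 + 5336 = 36385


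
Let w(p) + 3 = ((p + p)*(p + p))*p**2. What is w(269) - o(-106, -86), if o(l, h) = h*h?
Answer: 20944449885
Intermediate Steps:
o(l, h) = h**2
w(p) = -3 + 4*p**4 (w(p) = -3 + ((p + p)*(p + p))*p**2 = -3 + ((2*p)*(2*p))*p**2 = -3 + (4*p**2)*p**2 = -3 + 4*p**4)
w(269) - o(-106, -86) = (-3 + 4*269**4) - 1*(-86)**2 = (-3 + 4*5236114321) - 1*7396 = (-3 + 20944457284) - 7396 = 20944457281 - 7396 = 20944449885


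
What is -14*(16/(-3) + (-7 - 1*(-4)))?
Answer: 350/3 ≈ 116.67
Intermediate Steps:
-14*(16/(-3) + (-7 - 1*(-4))) = -14*(16*(-⅓) + (-7 + 4)) = -14*(-16/3 - 3) = -14*(-25/3) = 350/3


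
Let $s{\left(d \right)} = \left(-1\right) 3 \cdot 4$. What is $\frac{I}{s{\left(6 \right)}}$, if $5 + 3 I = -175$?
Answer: $5$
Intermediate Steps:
$s{\left(d \right)} = -12$ ($s{\left(d \right)} = \left(-3\right) 4 = -12$)
$I = -60$ ($I = - \frac{5}{3} + \frac{1}{3} \left(-175\right) = - \frac{5}{3} - \frac{175}{3} = -60$)
$\frac{I}{s{\left(6 \right)}} = \frac{1}{-12} \left(-60\right) = \left(- \frac{1}{12}\right) \left(-60\right) = 5$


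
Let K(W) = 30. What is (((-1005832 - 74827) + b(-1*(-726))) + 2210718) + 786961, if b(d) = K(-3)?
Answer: 1917050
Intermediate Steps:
b(d) = 30
(((-1005832 - 74827) + b(-1*(-726))) + 2210718) + 786961 = (((-1005832 - 74827) + 30) + 2210718) + 786961 = ((-1080659 + 30) + 2210718) + 786961 = (-1080629 + 2210718) + 786961 = 1130089 + 786961 = 1917050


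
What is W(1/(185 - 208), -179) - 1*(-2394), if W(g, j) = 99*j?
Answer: -15327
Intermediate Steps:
W(1/(185 - 208), -179) - 1*(-2394) = 99*(-179) - 1*(-2394) = -17721 + 2394 = -15327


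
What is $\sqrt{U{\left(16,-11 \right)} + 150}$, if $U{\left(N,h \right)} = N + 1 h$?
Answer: $\sqrt{155} \approx 12.45$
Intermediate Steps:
$U{\left(N,h \right)} = N + h$
$\sqrt{U{\left(16,-11 \right)} + 150} = \sqrt{\left(16 - 11\right) + 150} = \sqrt{5 + 150} = \sqrt{155}$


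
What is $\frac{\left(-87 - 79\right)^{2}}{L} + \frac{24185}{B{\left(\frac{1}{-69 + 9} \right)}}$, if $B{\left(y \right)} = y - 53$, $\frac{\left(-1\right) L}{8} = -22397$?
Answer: $- \frac{64978659491}{142489714} \approx -456.02$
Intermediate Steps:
$L = 179176$ ($L = \left(-8\right) \left(-22397\right) = 179176$)
$B{\left(y \right)} = -53 + y$
$\frac{\left(-87 - 79\right)^{2}}{L} + \frac{24185}{B{\left(\frac{1}{-69 + 9} \right)}} = \frac{\left(-87 - 79\right)^{2}}{179176} + \frac{24185}{-53 + \frac{1}{-69 + 9}} = \left(-166\right)^{2} \cdot \frac{1}{179176} + \frac{24185}{-53 + \frac{1}{-60}} = 27556 \cdot \frac{1}{179176} + \frac{24185}{-53 - \frac{1}{60}} = \frac{6889}{44794} + \frac{24185}{- \frac{3181}{60}} = \frac{6889}{44794} + 24185 \left(- \frac{60}{3181}\right) = \frac{6889}{44794} - \frac{1451100}{3181} = - \frac{64978659491}{142489714}$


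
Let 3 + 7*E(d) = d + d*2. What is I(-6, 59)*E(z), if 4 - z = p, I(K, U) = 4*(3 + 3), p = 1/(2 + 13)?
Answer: 1056/35 ≈ 30.171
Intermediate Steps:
p = 1/15 ≈ 0.066667
I(K, U) = 24 (I(K, U) = 4*6 = 24)
z = 59/15 (z = 4 - 1*1/15 = 4 - 1/15 = 59/15 ≈ 3.9333)
E(d) = -3/7 + 3*d/7 (E(d) = -3/7 + (d + d*2)/7 = -3/7 + (d + 2*d)/7 = -3/7 + (3*d)/7 = -3/7 + 3*d/7)
I(-6, 59)*E(z) = 24*(-3/7 + (3/7)*(59/15)) = 24*(-3/7 + 59/35) = 24*(44/35) = 1056/35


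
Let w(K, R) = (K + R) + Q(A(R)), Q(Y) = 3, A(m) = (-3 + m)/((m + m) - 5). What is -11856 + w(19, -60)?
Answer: -11894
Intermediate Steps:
A(m) = (-3 + m)/(-5 + 2*m) (A(m) = (-3 + m)/(2*m - 5) = (-3 + m)/(-5 + 2*m))
w(K, R) = 3 + K + R (w(K, R) = (K + R) + 3 = 3 + K + R)
-11856 + w(19, -60) = -11856 + (3 + 19 - 60) = -11856 - 38 = -11894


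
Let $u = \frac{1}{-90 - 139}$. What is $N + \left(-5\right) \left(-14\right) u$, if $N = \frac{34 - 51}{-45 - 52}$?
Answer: $- \frac{2897}{22213} \approx -0.13042$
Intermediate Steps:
$N = \frac{17}{97}$ ($N = - \frac{17}{-97} = \left(-17\right) \left(- \frac{1}{97}\right) = \frac{17}{97} \approx 0.17526$)
$u = - \frac{1}{229}$ ($u = \frac{1}{-229} = - \frac{1}{229} \approx -0.0043668$)
$N + \left(-5\right) \left(-14\right) u = \frac{17}{97} + \left(-5\right) \left(-14\right) \left(- \frac{1}{229}\right) = \frac{17}{97} + 70 \left(- \frac{1}{229}\right) = \frac{17}{97} - \frac{70}{229} = - \frac{2897}{22213}$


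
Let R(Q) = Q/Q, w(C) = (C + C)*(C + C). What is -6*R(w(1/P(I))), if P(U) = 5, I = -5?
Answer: -6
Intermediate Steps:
w(C) = 4*C² (w(C) = (2*C)*(2*C) = 4*C²)
R(Q) = 1
-6*R(w(1/P(I))) = -6*1 = -6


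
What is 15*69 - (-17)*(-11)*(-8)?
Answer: 2531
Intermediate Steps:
15*69 - (-17)*(-11)*(-8) = 1035 - 17*11*(-8) = 1035 - 187*(-8) = 1035 + 1496 = 2531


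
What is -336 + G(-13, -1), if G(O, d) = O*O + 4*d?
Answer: -171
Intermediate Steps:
G(O, d) = O² + 4*d
-336 + G(-13, -1) = -336 + ((-13)² + 4*(-1)) = -336 + (169 - 4) = -336 + 165 = -171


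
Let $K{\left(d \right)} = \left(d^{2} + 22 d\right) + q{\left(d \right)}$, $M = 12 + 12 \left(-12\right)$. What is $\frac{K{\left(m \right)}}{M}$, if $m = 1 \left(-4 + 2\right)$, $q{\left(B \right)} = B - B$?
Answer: $\frac{10}{33} \approx 0.30303$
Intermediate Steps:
$q{\left(B \right)} = 0$
$m = -2$ ($m = 1 \left(-2\right) = -2$)
$M = -132$ ($M = 12 - 144 = -132$)
$K{\left(d \right)} = d^{2} + 22 d$ ($K{\left(d \right)} = \left(d^{2} + 22 d\right) + 0 = d^{2} + 22 d$)
$\frac{K{\left(m \right)}}{M} = \frac{\left(-2\right) \left(22 - 2\right)}{-132} = \left(-2\right) 20 \left(- \frac{1}{132}\right) = \left(-40\right) \left(- \frac{1}{132}\right) = \frac{10}{33}$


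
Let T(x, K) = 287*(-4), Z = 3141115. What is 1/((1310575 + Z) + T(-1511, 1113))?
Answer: 1/4450542 ≈ 2.2469e-7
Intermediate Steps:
T(x, K) = -1148
1/((1310575 + Z) + T(-1511, 1113)) = 1/((1310575 + 3141115) - 1148) = 1/(4451690 - 1148) = 1/4450542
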